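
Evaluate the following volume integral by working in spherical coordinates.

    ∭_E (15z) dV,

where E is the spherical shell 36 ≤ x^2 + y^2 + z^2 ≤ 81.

In spherical coordinates, x = ρ sin(φ) cos(θ), y = ρ sin(φ) sin(θ), z = ρ cos(φ), and dV = ρ^2 sin(φ) dρ dφ dθ.

The integrand becomes 15ρ cos(φ), so

    ∭_E (15z) dV = ∫_{0}^{2π} ∫_{0}^{π} ∫_{6}^{9} (15ρ cos(φ)) · ρ^2 sin(φ) dρ dφ dθ.

Inner (ρ): 78975sin(2φ)/8.
Middle (φ): 0.
Outer (θ): 0.

Therefore the triple integral equals 0.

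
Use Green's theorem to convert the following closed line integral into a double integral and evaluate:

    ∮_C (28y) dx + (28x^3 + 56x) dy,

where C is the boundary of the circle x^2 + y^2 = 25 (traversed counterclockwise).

Green's theorem converts the closed line integral into a double integral over the enclosed region D:

    ∮_C P dx + Q dy = ∬_D (∂Q/∂x - ∂P/∂y) dA.

Here P = 28y, Q = 28x^3 + 56x, so

    ∂Q/∂x = 84x^2 + 56,    ∂P/∂y = 28,
    ∂Q/∂x - ∂P/∂y = 84x^2 + 28.

D is the region x^2 + y^2 ≤ 25. Evaluating the double integral:

In polar coordinates (x = r cos θ, y = r sin θ, dA = r dr dθ) the integrand becomes 84r^2cos(θ)^2 + 28, so

    ∬_D (84x^2 + 28) dA = ∫_0^{2π} ∫_0^{5} (84r^2cos(θ)^2 + 28) · r dr dθ.

Inner (r from 0 to 5): 13125cos(θ)^2 + 350.
Outer (θ from 0 to 2π): 13825π.

Therefore ∮_C P dx + Q dy = 13825π.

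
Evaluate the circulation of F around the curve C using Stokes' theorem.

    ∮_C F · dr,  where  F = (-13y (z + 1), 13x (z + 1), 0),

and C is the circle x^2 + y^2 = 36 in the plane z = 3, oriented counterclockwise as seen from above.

Let S be the flat disk x^2 + y^2 ≤ 36 in the plane z = 3, with upward unit normal n̂ = ẑ. By Stokes' theorem,

    ∮_C F · dr = ∬_S (∇ × F) · n̂ dS = ∬_D (curl F)_z dA,

where D is the disk x^2 + y^2 ≤ 36.

Compute the curl of F = (-13y (z + 1), 13x (z + 1), 0):
    (∇ × F)_x = ∂F_z/∂y - ∂F_y/∂z = -13x,
    (∇ × F)_y = ∂F_x/∂z - ∂F_z/∂x = -13y,
    (∇ × F)_z = ∂F_y/∂x - ∂F_x/∂y = 26z + 26.

On z = 3, (curl F)_z = 104.

Convert to polar (x = r cos θ, y = r sin θ, dA = r dr dθ); the integrand becomes 104, so

    ∬_D (curl F)_z dA = ∫_0^{2π} ∫_0^{6} (104) · r dr dθ.

Inner (r from 0 to 6): 1872.
Outer (θ from 0 to 2π): 3744π.

Therefore ∮_C F · dr = 3744π.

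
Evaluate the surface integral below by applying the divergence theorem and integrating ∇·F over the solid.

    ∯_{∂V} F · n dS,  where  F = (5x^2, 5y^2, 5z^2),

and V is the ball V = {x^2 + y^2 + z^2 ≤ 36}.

By the divergence theorem,

    ∯_{∂V} F · n dS = ∭_V (∇ · F) dV.

Compute the divergence:
    ∇ · F = ∂F_x/∂x + ∂F_y/∂y + ∂F_z/∂z = 10x + 10y + 10z.

In spherical coordinates, x = ρ sin(φ) cos(θ), y = ρ sin(φ) sin(θ), z = ρ cos(φ), dV = ρ^2 sin(φ) dρ dφ dθ, with 0 ≤ ρ ≤ 6, 0 ≤ φ ≤ π, 0 ≤ θ ≤ 2π.

The integrand, after substitution and multiplying by the volume element, becomes (10ρ (sqrt(2)sin(φ)sin(θ + π/4) + cos(φ))) · ρ^2 sin(φ), so

    ∭_V (∇·F) dV = ∫_0^{2π} ∫_0^{π} ∫_0^{6} (10ρ (sqrt(2)sin(φ)sin(θ + π/4) + cos(φ))) · ρ^2 sin(φ) dρ dφ dθ.

Inner (ρ from 0 to 6): 3240(sqrt(2)sin(φ)sin(θ + π/4) + cos(φ))sin(φ).
Middle (φ from 0 to π): 1620sqrt(2)π sin(θ + π/4).
Outer (θ from 0 to 2π): 0.

Therefore ∯_{∂V} F · n dS = 0.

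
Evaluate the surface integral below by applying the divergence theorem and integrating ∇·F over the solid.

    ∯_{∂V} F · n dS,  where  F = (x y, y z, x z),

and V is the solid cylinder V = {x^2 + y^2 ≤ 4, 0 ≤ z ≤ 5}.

By the divergence theorem,

    ∯_{∂V} F · n dS = ∭_V (∇ · F) dV.

Compute the divergence:
    ∇ · F = ∂F_x/∂x + ∂F_y/∂y + ∂F_z/∂z = y + z + x = x + y + z.

In cylindrical coordinates, x = r cos(θ), y = r sin(θ), z = z, dV = r dr dθ dz, with 0 ≤ r ≤ 2, 0 ≤ θ ≤ 2π, 0 ≤ z ≤ 5.

The integrand, after substitution and multiplying by the volume element, becomes (sqrt(2)r sin(θ + π/4) + z) · r, so

    ∭_V (∇·F) dV = ∫_0^{2π} ∫_0^{2} ∫_0^{5} (sqrt(2)r sin(θ + π/4) + z) · r dz dr dθ.

Inner (z from 0 to 5): 5r (2sqrt(2)r sin(θ + π/4) + 5)/2.
Middle (r from 0 to 2): 40sqrt(2)sin(θ + π/4)/3 + 25.
Outer (θ from 0 to 2π): 50π.

Therefore ∯_{∂V} F · n dS = 50π.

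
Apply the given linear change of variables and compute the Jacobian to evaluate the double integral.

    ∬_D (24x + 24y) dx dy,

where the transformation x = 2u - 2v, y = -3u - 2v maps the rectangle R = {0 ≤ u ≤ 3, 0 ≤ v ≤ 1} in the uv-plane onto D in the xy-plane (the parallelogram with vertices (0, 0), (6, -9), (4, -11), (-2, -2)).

Compute the Jacobian determinant of (x, y) with respect to (u, v):

    ∂(x,y)/∂(u,v) = | 2  -2 | = (2)(-2) - (-2)(-3) = -10.
                   | -3  -2 |

Its absolute value is |J| = 10 (the area scaling factor).

Substituting x = 2u - 2v, y = -3u - 2v into the integrand,

    24x + 24y → -24u - 96v,

so the integral becomes

    ∬_R (-24u - 96v) · |J| du dv = ∫_0^3 ∫_0^1 (-240u - 960v) dv du.

Inner (v): -240u - 480.
Outer (u): -2520.

Therefore ∬_D (24x + 24y) dx dy = -2520.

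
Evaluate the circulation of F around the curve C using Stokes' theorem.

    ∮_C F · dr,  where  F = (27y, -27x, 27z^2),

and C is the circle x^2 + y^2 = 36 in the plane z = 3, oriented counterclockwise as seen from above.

Let S be the flat disk x^2 + y^2 ≤ 36 in the plane z = 3, with upward unit normal n̂ = ẑ. By Stokes' theorem,

    ∮_C F · dr = ∬_S (∇ × F) · n̂ dS = ∬_D (curl F)_z dA,

where D is the disk x^2 + y^2 ≤ 36.

Compute the curl of F = (27y, -27x, 27z^2):
    (∇ × F)_x = ∂F_z/∂y - ∂F_y/∂z = 0,
    (∇ × F)_y = ∂F_x/∂z - ∂F_z/∂x = 0,
    (∇ × F)_z = ∂F_y/∂x - ∂F_x/∂y = -54.

On z = 3, (curl F)_z = -54.

Convert to polar (x = r cos θ, y = r sin θ, dA = r dr dθ); the integrand becomes -54, so

    ∬_D (curl F)_z dA = ∫_0^{2π} ∫_0^{6} (-54) · r dr dθ.

Inner (r from 0 to 6): -972.
Outer (θ from 0 to 2π): -1944π.

Therefore ∮_C F · dr = -1944π.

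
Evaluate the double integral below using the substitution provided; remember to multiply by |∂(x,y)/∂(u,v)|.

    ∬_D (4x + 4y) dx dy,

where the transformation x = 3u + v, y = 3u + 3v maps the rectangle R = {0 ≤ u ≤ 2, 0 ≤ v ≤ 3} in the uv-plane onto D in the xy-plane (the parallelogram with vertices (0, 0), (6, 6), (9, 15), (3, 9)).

Compute the Jacobian determinant of (x, y) with respect to (u, v):

    ∂(x,y)/∂(u,v) = | 3  1 | = (3)(3) - (1)(3) = 6.
                   | 3  3 |

Its absolute value is |J| = 6 (the area scaling factor).

Substituting x = 3u + v, y = 3u + 3v into the integrand,

    4x + 4y → 24u + 16v,

so the integral becomes

    ∬_R (24u + 16v) · |J| du dv = ∫_0^2 ∫_0^3 (144u + 96v) dv du.

Inner (v): 432u + 432.
Outer (u): 1728.

Therefore ∬_D (4x + 4y) dx dy = 1728.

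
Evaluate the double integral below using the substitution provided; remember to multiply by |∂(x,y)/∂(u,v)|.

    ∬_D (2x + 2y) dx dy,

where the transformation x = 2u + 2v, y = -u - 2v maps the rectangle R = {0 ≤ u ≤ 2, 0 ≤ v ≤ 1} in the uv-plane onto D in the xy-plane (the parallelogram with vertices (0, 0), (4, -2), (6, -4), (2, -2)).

Compute the Jacobian determinant of (x, y) with respect to (u, v):

    ∂(x,y)/∂(u,v) = | 2  2 | = (2)(-2) - (2)(-1) = -2.
                   | -1  -2 |

Its absolute value is |J| = 2 (the area scaling factor).

Substituting x = 2u + 2v, y = -u - 2v into the integrand,

    2x + 2y → 2u,

so the integral becomes

    ∬_R (2u) · |J| du dv = ∫_0^2 ∫_0^1 (4u) dv du.

Inner (v): 4u.
Outer (u): 8.

Therefore ∬_D (2x + 2y) dx dy = 8.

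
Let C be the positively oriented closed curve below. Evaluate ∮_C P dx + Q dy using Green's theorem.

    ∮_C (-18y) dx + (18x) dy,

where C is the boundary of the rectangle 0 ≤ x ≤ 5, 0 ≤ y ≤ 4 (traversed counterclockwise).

Green's theorem converts the closed line integral into a double integral over the enclosed region D:

    ∮_C P dx + Q dy = ∬_D (∂Q/∂x - ∂P/∂y) dA.

Here P = -18y, Q = 18x, so

    ∂Q/∂x = 18,    ∂P/∂y = -18,
    ∂Q/∂x - ∂P/∂y = 36.

D is the region 0 ≤ x ≤ 5, 0 ≤ y ≤ 4. Evaluating the double integral:

    ∬_D (36) dA = ∫_0^{5} ∫_0^{4} (36) dy dx.

Inner (y from 0 to 4): 144.
Outer (x from 0 to 5): 720.

Therefore ∮_C P dx + Q dy = 720.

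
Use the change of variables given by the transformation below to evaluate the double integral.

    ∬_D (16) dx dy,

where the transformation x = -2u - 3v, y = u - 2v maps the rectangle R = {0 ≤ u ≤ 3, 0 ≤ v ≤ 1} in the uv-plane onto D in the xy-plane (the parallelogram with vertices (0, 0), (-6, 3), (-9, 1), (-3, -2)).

Compute the Jacobian determinant of (x, y) with respect to (u, v):

    ∂(x,y)/∂(u,v) = | -2  -3 | = (-2)(-2) - (-3)(1) = 7.
                   | 1  -2 |

Its absolute value is |J| = 7 (the area scaling factor).

Substituting x = -2u - 3v, y = u - 2v into the integrand,

    16 → 16,

so the integral becomes

    ∬_R (16) · |J| du dv = ∫_0^3 ∫_0^1 (112) dv du.

Inner (v): 112.
Outer (u): 336.

Therefore ∬_D (16) dx dy = 336.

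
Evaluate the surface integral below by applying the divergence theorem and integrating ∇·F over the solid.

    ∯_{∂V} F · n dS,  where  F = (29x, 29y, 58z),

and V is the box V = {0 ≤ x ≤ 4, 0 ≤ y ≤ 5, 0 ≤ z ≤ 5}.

By the divergence theorem,

    ∯_{∂V} F · n dS = ∭_V (∇ · F) dV.

Compute the divergence:
    ∇ · F = ∂F_x/∂x + ∂F_y/∂y + ∂F_z/∂z = 29 + 29 + 58 = 116.

V is a rectangular box, so dV = dx dy dz with 0 ≤ x ≤ 4, 0 ≤ y ≤ 5, 0 ≤ z ≤ 5.

Integrate (116) over V as an iterated integral:

    ∭_V (∇·F) dV = ∫_0^{4} ∫_0^{5} ∫_0^{5} (116) dz dy dx.

Inner (z from 0 to 5): 580.
Middle (y from 0 to 5): 2900.
Outer (x from 0 to 4): 11600.

Therefore ∯_{∂V} F · n dS = 11600.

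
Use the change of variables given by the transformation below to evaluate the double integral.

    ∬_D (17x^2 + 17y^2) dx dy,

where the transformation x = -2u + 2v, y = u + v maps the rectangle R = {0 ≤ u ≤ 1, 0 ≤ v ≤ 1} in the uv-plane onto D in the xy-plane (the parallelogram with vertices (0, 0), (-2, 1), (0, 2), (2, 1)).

Compute the Jacobian determinant of (x, y) with respect to (u, v):

    ∂(x,y)/∂(u,v) = | -2  2 | = (-2)(1) - (2)(1) = -4.
                   | 1  1 |

Its absolute value is |J| = 4 (the area scaling factor).

Substituting x = -2u + 2v, y = u + v into the integrand,

    17x^2 + 17y^2 → 85u^2 - 102u v + 85v^2,

so the integral becomes

    ∬_R (85u^2 - 102u v + 85v^2) · |J| du dv = ∫_0^1 ∫_0^1 (340u^2 - 408u v + 340v^2) dv du.

Inner (v): 340u^2 - 204u + 340/3.
Outer (u): 374/3.

Therefore ∬_D (17x^2 + 17y^2) dx dy = 374/3.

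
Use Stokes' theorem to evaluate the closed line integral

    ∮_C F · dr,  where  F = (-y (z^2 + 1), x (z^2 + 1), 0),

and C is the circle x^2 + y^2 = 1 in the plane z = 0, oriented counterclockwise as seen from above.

Let S be the flat disk x^2 + y^2 ≤ 1 in the plane z = 0, with upward unit normal n̂ = ẑ. By Stokes' theorem,

    ∮_C F · dr = ∬_S (∇ × F) · n̂ dS = ∬_D (curl F)_z dA,

where D is the disk x^2 + y^2 ≤ 1.

Compute the curl of F = (-y (z^2 + 1), x (z^2 + 1), 0):
    (∇ × F)_x = ∂F_z/∂y - ∂F_y/∂z = -2x z,
    (∇ × F)_y = ∂F_x/∂z - ∂F_z/∂x = -2y z,
    (∇ × F)_z = ∂F_y/∂x - ∂F_x/∂y = 2z^2 + 2.

On z = 0, (curl F)_z = 2.

Convert to polar (x = r cos θ, y = r sin θ, dA = r dr dθ); the integrand becomes 2, so

    ∬_D (curl F)_z dA = ∫_0^{2π} ∫_0^{1} (2) · r dr dθ.

Inner (r from 0 to 1): 1.
Outer (θ from 0 to 2π): 2π.

Therefore ∮_C F · dr = 2π.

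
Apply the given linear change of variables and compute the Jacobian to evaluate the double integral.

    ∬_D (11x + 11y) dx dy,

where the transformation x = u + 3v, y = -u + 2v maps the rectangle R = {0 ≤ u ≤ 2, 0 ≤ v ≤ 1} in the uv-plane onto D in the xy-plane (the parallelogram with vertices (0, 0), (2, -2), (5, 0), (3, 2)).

Compute the Jacobian determinant of (x, y) with respect to (u, v):

    ∂(x,y)/∂(u,v) = | 1  3 | = (1)(2) - (3)(-1) = 5.
                   | -1  2 |

Its absolute value is |J| = 5 (the area scaling factor).

Substituting x = u + 3v, y = -u + 2v into the integrand,

    11x + 11y → 55v,

so the integral becomes

    ∬_R (55v) · |J| du dv = ∫_0^2 ∫_0^1 (275v) dv du.

Inner (v): 275/2.
Outer (u): 275.

Therefore ∬_D (11x + 11y) dx dy = 275.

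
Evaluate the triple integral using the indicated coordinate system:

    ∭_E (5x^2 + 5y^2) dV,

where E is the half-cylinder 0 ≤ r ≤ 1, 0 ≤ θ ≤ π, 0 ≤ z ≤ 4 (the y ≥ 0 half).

In cylindrical coordinates, x = r cos(θ), y = r sin(θ), z = z, and dV = r dr dθ dz.

The integrand becomes 5r^2, so

    ∭_E (5x^2 + 5y^2) dV = ∫_{0}^{π} ∫_{0}^{1} ∫_{0}^{4} (5r^2) · r dz dr dθ.

Inner (z): 20r^3.
Middle (r from 0 to 1): 5.
Outer (θ): 5π.

Therefore the triple integral equals 5π.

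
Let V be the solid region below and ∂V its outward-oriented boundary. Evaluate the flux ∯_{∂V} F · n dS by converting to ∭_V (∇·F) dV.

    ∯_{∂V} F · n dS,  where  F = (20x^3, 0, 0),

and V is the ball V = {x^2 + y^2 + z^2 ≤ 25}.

By the divergence theorem,

    ∯_{∂V} F · n dS = ∭_V (∇ · F) dV.

Compute the divergence:
    ∇ · F = ∂F_x/∂x + ∂F_y/∂y + ∂F_z/∂z = 60x^2 + 0 + 0 = 60x^2.

In spherical coordinates, x = ρ sin(φ) cos(θ), y = ρ sin(φ) sin(θ), z = ρ cos(φ), dV = ρ^2 sin(φ) dρ dφ dθ, with 0 ≤ ρ ≤ 5, 0 ≤ φ ≤ π, 0 ≤ θ ≤ 2π.

The integrand, after substitution and multiplying by the volume element, becomes (60ρ^2sin(φ)^2cos(θ)^2) · ρ^2 sin(φ), so

    ∭_V (∇·F) dV = ∫_0^{2π} ∫_0^{π} ∫_0^{5} (60ρ^2sin(φ)^2cos(θ)^2) · ρ^2 sin(φ) dρ dφ dθ.

Inner (ρ from 0 to 5): 37500sin(φ)^3cos(θ)^2.
Middle (φ from 0 to π): 50000cos(θ)^2.
Outer (θ from 0 to 2π): 50000π.

Therefore ∯_{∂V} F · n dS = 50000π.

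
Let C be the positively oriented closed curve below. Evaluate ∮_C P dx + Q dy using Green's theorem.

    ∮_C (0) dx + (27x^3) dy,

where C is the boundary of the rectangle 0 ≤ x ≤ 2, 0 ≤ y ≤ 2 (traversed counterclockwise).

Green's theorem converts the closed line integral into a double integral over the enclosed region D:

    ∮_C P dx + Q dy = ∬_D (∂Q/∂x - ∂P/∂y) dA.

Here P = 0, Q = 27x^3, so

    ∂Q/∂x = 81x^2,    ∂P/∂y = 0,
    ∂Q/∂x - ∂P/∂y = 81x^2.

D is the region 0 ≤ x ≤ 2, 0 ≤ y ≤ 2. Evaluating the double integral:

    ∬_D (81x^2) dA = ∫_0^{2} ∫_0^{2} (81x^2) dy dx.

Inner (y from 0 to 2): 162x^2.
Outer (x from 0 to 2): 432.

Therefore ∮_C P dx + Q dy = 432.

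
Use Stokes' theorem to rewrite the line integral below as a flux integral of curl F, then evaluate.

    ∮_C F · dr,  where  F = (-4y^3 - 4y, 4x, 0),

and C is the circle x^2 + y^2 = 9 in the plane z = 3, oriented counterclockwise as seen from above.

Let S be the flat disk x^2 + y^2 ≤ 9 in the plane z = 3, with upward unit normal n̂ = ẑ. By Stokes' theorem,

    ∮_C F · dr = ∬_S (∇ × F) · n̂ dS = ∬_D (curl F)_z dA,

where D is the disk x^2 + y^2 ≤ 9.

Compute the curl of F = (-4y^3 - 4y, 4x, 0):
    (∇ × F)_x = ∂F_z/∂y - ∂F_y/∂z = 0,
    (∇ × F)_y = ∂F_x/∂z - ∂F_z/∂x = 0,
    (∇ × F)_z = ∂F_y/∂x - ∂F_x/∂y = 12y^2 + 8.

On z = 3, (curl F)_z = 12y^2 + 8.

Convert to polar (x = r cos θ, y = r sin θ, dA = r dr dθ); the integrand becomes 12r^2sin(θ)^2 + 8, so

    ∬_D (curl F)_z dA = ∫_0^{2π} ∫_0^{3} (12r^2sin(θ)^2 + 8) · r dr dθ.

Inner (r from 0 to 3): 243sin(θ)^2 + 36.
Outer (θ from 0 to 2π): 315π.

Therefore ∮_C F · dr = 315π.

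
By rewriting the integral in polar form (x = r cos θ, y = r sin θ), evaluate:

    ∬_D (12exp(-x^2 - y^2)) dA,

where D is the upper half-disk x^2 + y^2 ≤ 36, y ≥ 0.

The region D is 0 ≤ r ≤ 6, 0 ≤ θ ≤ π in polar coordinates, where x = r cos(θ), y = r sin(θ), and dA = r dr dθ.

Under the substitution, the integrand becomes 12exp(-r^2), so

    ∬_D (12exp(-x^2 - y^2)) dA = ∫_{0}^{π} ∫_{0}^{6} (12exp(-r^2)) · r dr dθ.

Inner integral (in r): ∫_{0}^{6} (12exp(-r^2)) · r dr = 6 - 6exp(-36).

Outer integral (in θ): ∫_{0}^{π} (6 - 6exp(-36)) dθ = -6π exp(-36) + 6π.

Therefore ∬_D (12exp(-x^2 - y^2)) dA = -6π exp(-36) + 6π.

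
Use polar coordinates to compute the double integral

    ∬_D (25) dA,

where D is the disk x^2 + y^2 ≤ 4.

The region D is 0 ≤ r ≤ 2, 0 ≤ θ ≤ 2π in polar coordinates, where x = r cos(θ), y = r sin(θ), and dA = r dr dθ.

Under the substitution, the integrand becomes 25, so

    ∬_D (25) dA = ∫_{0}^{2π} ∫_{0}^{2} (25) · r dr dθ.

Inner integral (in r): ∫_{0}^{2} (25) · r dr = 50.

Outer integral (in θ): ∫_{0}^{2π} (50) dθ = 100π.

Therefore ∬_D (25) dA = 100π.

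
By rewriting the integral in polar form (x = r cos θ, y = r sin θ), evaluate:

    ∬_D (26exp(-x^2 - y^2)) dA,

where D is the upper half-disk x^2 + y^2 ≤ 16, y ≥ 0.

The region D is 0 ≤ r ≤ 4, 0 ≤ θ ≤ π in polar coordinates, where x = r cos(θ), y = r sin(θ), and dA = r dr dθ.

Under the substitution, the integrand becomes 26exp(-r^2), so

    ∬_D (26exp(-x^2 - y^2)) dA = ∫_{0}^{π} ∫_{0}^{4} (26exp(-r^2)) · r dr dθ.

Inner integral (in r): ∫_{0}^{4} (26exp(-r^2)) · r dr = 13 - 13exp(-16).

Outer integral (in θ): ∫_{0}^{π} (13 - 13exp(-16)) dθ = -13π exp(-16) + 13π.

Therefore ∬_D (26exp(-x^2 - y^2)) dA = -13π exp(-16) + 13π.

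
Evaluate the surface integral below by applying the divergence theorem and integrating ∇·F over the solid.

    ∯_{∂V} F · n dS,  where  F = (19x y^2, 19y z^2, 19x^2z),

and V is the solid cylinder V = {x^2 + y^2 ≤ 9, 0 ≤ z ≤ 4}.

By the divergence theorem,

    ∯_{∂V} F · n dS = ∭_V (∇ · F) dV.

Compute the divergence:
    ∇ · F = ∂F_x/∂x + ∂F_y/∂y + ∂F_z/∂z = 19y^2 + 19z^2 + 19x^2 = 19x^2 + 19y^2 + 19z^2.

In cylindrical coordinates, x = r cos(θ), y = r sin(θ), z = z, dV = r dr dθ dz, with 0 ≤ r ≤ 3, 0 ≤ θ ≤ 2π, 0 ≤ z ≤ 4.

The integrand, after substitution and multiplying by the volume element, becomes (19r^2 + 19z^2) · r, so

    ∭_V (∇·F) dV = ∫_0^{2π} ∫_0^{3} ∫_0^{4} (19r^2 + 19z^2) · r dz dr dθ.

Inner (z from 0 to 4): 76r (r^2 + 16/3).
Middle (r from 0 to 3): 3363.
Outer (θ from 0 to 2π): 6726π.

Therefore ∯_{∂V} F · n dS = 6726π.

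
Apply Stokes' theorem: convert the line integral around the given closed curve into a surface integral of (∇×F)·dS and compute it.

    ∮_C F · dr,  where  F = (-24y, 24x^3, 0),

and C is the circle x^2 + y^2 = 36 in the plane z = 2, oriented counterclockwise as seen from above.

Let S be the flat disk x^2 + y^2 ≤ 36 in the plane z = 2, with upward unit normal n̂ = ẑ. By Stokes' theorem,

    ∮_C F · dr = ∬_S (∇ × F) · n̂ dS = ∬_D (curl F)_z dA,

where D is the disk x^2 + y^2 ≤ 36.

Compute the curl of F = (-24y, 24x^3, 0):
    (∇ × F)_x = ∂F_z/∂y - ∂F_y/∂z = 0,
    (∇ × F)_y = ∂F_x/∂z - ∂F_z/∂x = 0,
    (∇ × F)_z = ∂F_y/∂x - ∂F_x/∂y = 72x^2 + 24.

On z = 2, (curl F)_z = 72x^2 + 24.

Convert to polar (x = r cos θ, y = r sin θ, dA = r dr dθ); the integrand becomes 72r^2cos(θ)^2 + 24, so

    ∬_D (curl F)_z dA = ∫_0^{2π} ∫_0^{6} (72r^2cos(θ)^2 + 24) · r dr dθ.

Inner (r from 0 to 6): 23328cos(θ)^2 + 432.
Outer (θ from 0 to 2π): 24192π.

Therefore ∮_C F · dr = 24192π.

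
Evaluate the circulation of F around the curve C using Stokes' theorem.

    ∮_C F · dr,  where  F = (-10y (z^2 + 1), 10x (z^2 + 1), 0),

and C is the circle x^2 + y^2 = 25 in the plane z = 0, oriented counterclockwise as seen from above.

Let S be the flat disk x^2 + y^2 ≤ 25 in the plane z = 0, with upward unit normal n̂ = ẑ. By Stokes' theorem,

    ∮_C F · dr = ∬_S (∇ × F) · n̂ dS = ∬_D (curl F)_z dA,

where D is the disk x^2 + y^2 ≤ 25.

Compute the curl of F = (-10y (z^2 + 1), 10x (z^2 + 1), 0):
    (∇ × F)_x = ∂F_z/∂y - ∂F_y/∂z = -20x z,
    (∇ × F)_y = ∂F_x/∂z - ∂F_z/∂x = -20y z,
    (∇ × F)_z = ∂F_y/∂x - ∂F_x/∂y = 20z^2 + 20.

On z = 0, (curl F)_z = 20.

Convert to polar (x = r cos θ, y = r sin θ, dA = r dr dθ); the integrand becomes 20, so

    ∬_D (curl F)_z dA = ∫_0^{2π} ∫_0^{5} (20) · r dr dθ.

Inner (r from 0 to 5): 250.
Outer (θ from 0 to 2π): 500π.

Therefore ∮_C F · dr = 500π.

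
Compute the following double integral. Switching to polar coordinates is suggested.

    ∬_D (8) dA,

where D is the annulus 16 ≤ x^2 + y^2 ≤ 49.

The region D is 4 ≤ r ≤ 7, 0 ≤ θ ≤ 2π in polar coordinates, where x = r cos(θ), y = r sin(θ), and dA = r dr dθ.

Under the substitution, the integrand becomes 8, so

    ∬_D (8) dA = ∫_{0}^{2π} ∫_{4}^{7} (8) · r dr dθ.

Inner integral (in r): ∫_{4}^{7} (8) · r dr = 132.

Outer integral (in θ): ∫_{0}^{2π} (132) dθ = 264π.

Therefore ∬_D (8) dA = 264π.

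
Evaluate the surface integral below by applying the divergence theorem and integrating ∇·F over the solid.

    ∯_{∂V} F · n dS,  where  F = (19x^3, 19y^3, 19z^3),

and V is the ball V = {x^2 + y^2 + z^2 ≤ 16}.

By the divergence theorem,

    ∯_{∂V} F · n dS = ∭_V (∇ · F) dV.

Compute the divergence:
    ∇ · F = ∂F_x/∂x + ∂F_y/∂y + ∂F_z/∂z = 57x^2 + 57y^2 + 57z^2.

In spherical coordinates, x = ρ sin(φ) cos(θ), y = ρ sin(φ) sin(θ), z = ρ cos(φ), dV = ρ^2 sin(φ) dρ dφ dθ, with 0 ≤ ρ ≤ 4, 0 ≤ φ ≤ π, 0 ≤ θ ≤ 2π.

The integrand, after substitution and multiplying by the volume element, becomes (57ρ^2) · ρ^2 sin(φ), so

    ∭_V (∇·F) dV = ∫_0^{2π} ∫_0^{π} ∫_0^{4} (57ρ^2) · ρ^2 sin(φ) dρ dφ dθ.

Inner (ρ from 0 to 4): 58368sin(φ)/5.
Middle (φ from 0 to π): 116736/5.
Outer (θ from 0 to 2π): 233472π/5.

Therefore ∯_{∂V} F · n dS = 233472π/5.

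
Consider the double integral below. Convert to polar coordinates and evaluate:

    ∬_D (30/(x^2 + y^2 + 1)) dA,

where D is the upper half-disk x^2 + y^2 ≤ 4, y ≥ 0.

The region D is 0 ≤ r ≤ 2, 0 ≤ θ ≤ π in polar coordinates, where x = r cos(θ), y = r sin(θ), and dA = r dr dθ.

Under the substitution, the integrand becomes 30/(r^2 + 1), so

    ∬_D (30/(x^2 + y^2 + 1)) dA = ∫_{0}^{π} ∫_{0}^{2} (30/(r^2 + 1)) · r dr dθ.

Inner integral (in r): ∫_{0}^{2} (30/(r^2 + 1)) · r dr = log(30517578125).

Outer integral (in θ): ∫_{0}^{π} (log(30517578125)) dθ = log(30517578125^π).

Therefore ∬_D (30/(x^2 + y^2 + 1)) dA = log(30517578125^π).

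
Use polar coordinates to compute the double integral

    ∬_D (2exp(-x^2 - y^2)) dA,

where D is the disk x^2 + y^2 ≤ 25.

The region D is 0 ≤ r ≤ 5, 0 ≤ θ ≤ 2π in polar coordinates, where x = r cos(θ), y = r sin(θ), and dA = r dr dθ.

Under the substitution, the integrand becomes 2exp(-r^2), so

    ∬_D (2exp(-x^2 - y^2)) dA = ∫_{0}^{2π} ∫_{0}^{5} (2exp(-r^2)) · r dr dθ.

Inner integral (in r): ∫_{0}^{5} (2exp(-r^2)) · r dr = 1 - exp(-25).

Outer integral (in θ): ∫_{0}^{2π} (1 - exp(-25)) dθ = -2π exp(-25) + 2π.

Therefore ∬_D (2exp(-x^2 - y^2)) dA = -2π exp(-25) + 2π.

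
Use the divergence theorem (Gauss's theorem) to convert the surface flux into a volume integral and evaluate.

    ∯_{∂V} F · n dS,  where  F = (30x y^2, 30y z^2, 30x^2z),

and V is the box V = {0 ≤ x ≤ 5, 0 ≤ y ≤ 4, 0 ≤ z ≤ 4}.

By the divergence theorem,

    ∯_{∂V} F · n dS = ∭_V (∇ · F) dV.

Compute the divergence:
    ∇ · F = ∂F_x/∂x + ∂F_y/∂y + ∂F_z/∂z = 30y^2 + 30z^2 + 30x^2 = 30x^2 + 30y^2 + 30z^2.

V is a rectangular box, so dV = dx dy dz with 0 ≤ x ≤ 5, 0 ≤ y ≤ 4, 0 ≤ z ≤ 4.

Integrate (30x^2 + 30y^2 + 30z^2) over V as an iterated integral:

    ∭_V (∇·F) dV = ∫_0^{5} ∫_0^{4} ∫_0^{4} (30x^2 + 30y^2 + 30z^2) dz dy dx.

Inner (z from 0 to 4): 120x^2 + 120y^2 + 640.
Middle (y from 0 to 4): 480x^2 + 5120.
Outer (x from 0 to 5): 45600.

Therefore ∯_{∂V} F · n dS = 45600.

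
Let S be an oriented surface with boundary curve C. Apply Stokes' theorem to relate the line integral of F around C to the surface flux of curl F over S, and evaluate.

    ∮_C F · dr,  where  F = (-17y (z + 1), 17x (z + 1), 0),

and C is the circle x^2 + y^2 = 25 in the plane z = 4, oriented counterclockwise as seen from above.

Let S be the flat disk x^2 + y^2 ≤ 25 in the plane z = 4, with upward unit normal n̂ = ẑ. By Stokes' theorem,

    ∮_C F · dr = ∬_S (∇ × F) · n̂ dS = ∬_D (curl F)_z dA,

where D is the disk x^2 + y^2 ≤ 25.

Compute the curl of F = (-17y (z + 1), 17x (z + 1), 0):
    (∇ × F)_x = ∂F_z/∂y - ∂F_y/∂z = -17x,
    (∇ × F)_y = ∂F_x/∂z - ∂F_z/∂x = -17y,
    (∇ × F)_z = ∂F_y/∂x - ∂F_x/∂y = 34z + 34.

On z = 4, (curl F)_z = 170.

Convert to polar (x = r cos θ, y = r sin θ, dA = r dr dθ); the integrand becomes 170, so

    ∬_D (curl F)_z dA = ∫_0^{2π} ∫_0^{5} (170) · r dr dθ.

Inner (r from 0 to 5): 2125.
Outer (θ from 0 to 2π): 4250π.

Therefore ∮_C F · dr = 4250π.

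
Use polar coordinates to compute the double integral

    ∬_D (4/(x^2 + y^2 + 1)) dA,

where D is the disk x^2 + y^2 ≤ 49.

The region D is 0 ≤ r ≤ 7, 0 ≤ θ ≤ 2π in polar coordinates, where x = r cos(θ), y = r sin(θ), and dA = r dr dθ.

Under the substitution, the integrand becomes 4/(r^2 + 1), so

    ∬_D (4/(x^2 + y^2 + 1)) dA = ∫_{0}^{2π} ∫_{0}^{7} (4/(r^2 + 1)) · r dr dθ.

Inner integral (in r): ∫_{0}^{7} (4/(r^2 + 1)) · r dr = log(2500).

Outer integral (in θ): ∫_{0}^{2π} (log(2500)) dθ = 4π log(50).

Therefore ∬_D (4/(x^2 + y^2 + 1)) dA = 4π log(50).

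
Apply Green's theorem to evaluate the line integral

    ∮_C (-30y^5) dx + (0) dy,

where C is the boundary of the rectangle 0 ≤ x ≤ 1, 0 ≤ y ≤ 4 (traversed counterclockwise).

Green's theorem converts the closed line integral into a double integral over the enclosed region D:

    ∮_C P dx + Q dy = ∬_D (∂Q/∂x - ∂P/∂y) dA.

Here P = -30y^5, Q = 0, so

    ∂Q/∂x = 0,    ∂P/∂y = -150y^4,
    ∂Q/∂x - ∂P/∂y = 150y^4.

D is the region 0 ≤ x ≤ 1, 0 ≤ y ≤ 4. Evaluating the double integral:

    ∬_D (150y^4) dA = ∫_0^{1} ∫_0^{4} (150y^4) dy dx.

Inner (y from 0 to 4): 30720.
Outer (x from 0 to 1): 30720.

Therefore ∮_C P dx + Q dy = 30720.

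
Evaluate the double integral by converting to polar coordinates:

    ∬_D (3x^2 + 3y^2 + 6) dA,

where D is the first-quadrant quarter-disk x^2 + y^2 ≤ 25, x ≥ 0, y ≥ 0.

The region D is 0 ≤ r ≤ 5, 0 ≤ θ ≤ π/2 in polar coordinates, where x = r cos(θ), y = r sin(θ), and dA = r dr dθ.

Under the substitution, the integrand becomes 3r^2 + 6, so

    ∬_D (3x^2 + 3y^2 + 6) dA = ∫_{0}^{π/2} ∫_{0}^{5} (3r^2 + 6) · r dr dθ.

Inner integral (in r): ∫_{0}^{5} (3r^2 + 6) · r dr = 2175/4.

Outer integral (in θ): ∫_{0}^{π/2} (2175/4) dθ = 2175π/8.

Therefore ∬_D (3x^2 + 3y^2 + 6) dA = 2175π/8.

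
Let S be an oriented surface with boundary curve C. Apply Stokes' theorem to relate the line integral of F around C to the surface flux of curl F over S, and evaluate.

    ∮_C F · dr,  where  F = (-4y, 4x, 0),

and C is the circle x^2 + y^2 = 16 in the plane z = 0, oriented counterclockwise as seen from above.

Let S be the flat disk x^2 + y^2 ≤ 16 in the plane z = 0, with upward unit normal n̂ = ẑ. By Stokes' theorem,

    ∮_C F · dr = ∬_S (∇ × F) · n̂ dS = ∬_D (curl F)_z dA,

where D is the disk x^2 + y^2 ≤ 16.

Compute the curl of F = (-4y, 4x, 0):
    (∇ × F)_x = ∂F_z/∂y - ∂F_y/∂z = 0,
    (∇ × F)_y = ∂F_x/∂z - ∂F_z/∂x = 0,
    (∇ × F)_z = ∂F_y/∂x - ∂F_x/∂y = 8.

On z = 0, (curl F)_z = 8.

Convert to polar (x = r cos θ, y = r sin θ, dA = r dr dθ); the integrand becomes 8, so

    ∬_D (curl F)_z dA = ∫_0^{2π} ∫_0^{4} (8) · r dr dθ.

Inner (r from 0 to 4): 64.
Outer (θ from 0 to 2π): 128π.

Therefore ∮_C F · dr = 128π.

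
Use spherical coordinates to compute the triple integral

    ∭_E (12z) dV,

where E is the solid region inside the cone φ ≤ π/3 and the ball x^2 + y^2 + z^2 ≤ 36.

In spherical coordinates, x = ρ sin(φ) cos(θ), y = ρ sin(φ) sin(θ), z = ρ cos(φ), and dV = ρ^2 sin(φ) dρ dφ dθ.

The integrand becomes 12ρ cos(φ), so

    ∭_E (12z) dV = ∫_{0}^{2π} ∫_{0}^{π/3} ∫_{0}^{6} (12ρ cos(φ)) · ρ^2 sin(φ) dρ dφ dθ.

Inner (ρ): 1944sin(2φ).
Middle (φ): 1458.
Outer (θ): 2916π.

Therefore the triple integral equals 2916π.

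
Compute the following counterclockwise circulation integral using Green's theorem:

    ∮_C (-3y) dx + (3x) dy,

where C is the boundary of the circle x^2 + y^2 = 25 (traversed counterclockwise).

Green's theorem converts the closed line integral into a double integral over the enclosed region D:

    ∮_C P dx + Q dy = ∬_D (∂Q/∂x - ∂P/∂y) dA.

Here P = -3y, Q = 3x, so

    ∂Q/∂x = 3,    ∂P/∂y = -3,
    ∂Q/∂x - ∂P/∂y = 6.

D is the region x^2 + y^2 ≤ 25. Evaluating the double integral:

In polar coordinates (x = r cos θ, y = r sin θ, dA = r dr dθ) the integrand becomes 6, so

    ∬_D (6) dA = ∫_0^{2π} ∫_0^{5} (6) · r dr dθ.

Inner (r from 0 to 5): 75.
Outer (θ from 0 to 2π): 150π.

Therefore ∮_C P dx + Q dy = 150π.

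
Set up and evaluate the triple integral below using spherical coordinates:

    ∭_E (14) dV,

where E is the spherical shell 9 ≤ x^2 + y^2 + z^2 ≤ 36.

In spherical coordinates, x = ρ sin(φ) cos(θ), y = ρ sin(φ) sin(θ), z = ρ cos(φ), and dV = ρ^2 sin(φ) dρ dφ dθ.

The integrand becomes 14, so

    ∭_E (14) dV = ∫_{0}^{2π} ∫_{0}^{π} ∫_{3}^{6} (14) · ρ^2 sin(φ) dρ dφ dθ.

Inner (ρ): 882sin(φ).
Middle (φ): 1764.
Outer (θ): 3528π.

Therefore the triple integral equals 3528π.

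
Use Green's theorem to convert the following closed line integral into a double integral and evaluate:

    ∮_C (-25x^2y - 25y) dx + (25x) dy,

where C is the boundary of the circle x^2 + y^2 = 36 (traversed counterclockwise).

Green's theorem converts the closed line integral into a double integral over the enclosed region D:

    ∮_C P dx + Q dy = ∬_D (∂Q/∂x - ∂P/∂y) dA.

Here P = -25x^2y - 25y, Q = 25x, so

    ∂Q/∂x = 25,    ∂P/∂y = -25x^2 - 25,
    ∂Q/∂x - ∂P/∂y = 25x^2 + 50.

D is the region x^2 + y^2 ≤ 36. Evaluating the double integral:

In polar coordinates (x = r cos θ, y = r sin θ, dA = r dr dθ) the integrand becomes 25r^2cos(θ)^2 + 50, so

    ∬_D (25x^2 + 50) dA = ∫_0^{2π} ∫_0^{6} (25r^2cos(θ)^2 + 50) · r dr dθ.

Inner (r from 0 to 6): 8100cos(θ)^2 + 900.
Outer (θ from 0 to 2π): 9900π.

Therefore ∮_C P dx + Q dy = 9900π.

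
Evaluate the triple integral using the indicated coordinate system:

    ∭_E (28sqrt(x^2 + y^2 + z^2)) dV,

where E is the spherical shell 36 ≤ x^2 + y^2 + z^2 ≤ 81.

In spherical coordinates, x = ρ sin(φ) cos(θ), y = ρ sin(φ) sin(θ), z = ρ cos(φ), and dV = ρ^2 sin(φ) dρ dφ dθ.

The integrand becomes 28ρ, so

    ∭_E (28sqrt(x^2 + y^2 + z^2)) dV = ∫_{0}^{2π} ∫_{0}^{π} ∫_{6}^{9} (28ρ) · ρ^2 sin(φ) dρ dφ dθ.

Inner (ρ): 36855sin(φ).
Middle (φ): 73710.
Outer (θ): 147420π.

Therefore the triple integral equals 147420π.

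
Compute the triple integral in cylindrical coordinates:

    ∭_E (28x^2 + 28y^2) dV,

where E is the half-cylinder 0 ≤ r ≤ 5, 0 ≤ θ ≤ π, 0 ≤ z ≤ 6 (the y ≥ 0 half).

In cylindrical coordinates, x = r cos(θ), y = r sin(θ), z = z, and dV = r dr dθ dz.

The integrand becomes 28r^2, so

    ∭_E (28x^2 + 28y^2) dV = ∫_{0}^{π} ∫_{0}^{5} ∫_{0}^{6} (28r^2) · r dz dr dθ.

Inner (z): 168r^3.
Middle (r from 0 to 5): 26250.
Outer (θ): 26250π.

Therefore the triple integral equals 26250π.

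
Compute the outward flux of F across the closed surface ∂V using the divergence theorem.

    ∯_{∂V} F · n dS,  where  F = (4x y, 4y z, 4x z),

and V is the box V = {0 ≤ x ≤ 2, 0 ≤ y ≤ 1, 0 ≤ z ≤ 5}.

By the divergence theorem,

    ∯_{∂V} F · n dS = ∭_V (∇ · F) dV.

Compute the divergence:
    ∇ · F = ∂F_x/∂x + ∂F_y/∂y + ∂F_z/∂z = 4y + 4z + 4x = 4x + 4y + 4z.

V is a rectangular box, so dV = dx dy dz with 0 ≤ x ≤ 2, 0 ≤ y ≤ 1, 0 ≤ z ≤ 5.

Integrate (4x + 4y + 4z) over V as an iterated integral:

    ∭_V (∇·F) dV = ∫_0^{2} ∫_0^{1} ∫_0^{5} (4x + 4y + 4z) dz dy dx.

Inner (z from 0 to 5): 20x + 20y + 50.
Middle (y from 0 to 1): 20x + 60.
Outer (x from 0 to 2): 160.

Therefore ∯_{∂V} F · n dS = 160.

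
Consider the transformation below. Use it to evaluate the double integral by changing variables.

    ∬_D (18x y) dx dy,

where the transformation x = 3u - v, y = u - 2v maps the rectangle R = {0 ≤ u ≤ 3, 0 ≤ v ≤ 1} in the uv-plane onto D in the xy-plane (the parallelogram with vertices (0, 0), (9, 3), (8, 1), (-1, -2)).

Compute the Jacobian determinant of (x, y) with respect to (u, v):

    ∂(x,y)/∂(u,v) = | 3  -1 | = (3)(-2) - (-1)(1) = -5.
                   | 1  -2 |

Its absolute value is |J| = 5 (the area scaling factor).

Substituting x = 3u - v, y = u - 2v into the integrand,

    18x y → 54u^2 - 126u v + 36v^2,

so the integral becomes

    ∬_R (54u^2 - 126u v + 36v^2) · |J| du dv = ∫_0^3 ∫_0^1 (270u^2 - 630u v + 180v^2) dv du.

Inner (v): 270u^2 - 315u + 60.
Outer (u): 2385/2.

Therefore ∬_D (18x y) dx dy = 2385/2.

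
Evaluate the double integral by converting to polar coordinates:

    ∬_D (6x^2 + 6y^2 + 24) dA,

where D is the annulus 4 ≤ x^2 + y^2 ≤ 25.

The region D is 2 ≤ r ≤ 5, 0 ≤ θ ≤ 2π in polar coordinates, where x = r cos(θ), y = r sin(θ), and dA = r dr dθ.

Under the substitution, the integrand becomes 6r^2 + 24, so

    ∬_D (6x^2 + 6y^2 + 24) dA = ∫_{0}^{2π} ∫_{2}^{5} (6r^2 + 24) · r dr dθ.

Inner integral (in r): ∫_{2}^{5} (6r^2 + 24) · r dr = 2331/2.

Outer integral (in θ): ∫_{0}^{2π} (2331/2) dθ = 2331π.

Therefore ∬_D (6x^2 + 6y^2 + 24) dA = 2331π.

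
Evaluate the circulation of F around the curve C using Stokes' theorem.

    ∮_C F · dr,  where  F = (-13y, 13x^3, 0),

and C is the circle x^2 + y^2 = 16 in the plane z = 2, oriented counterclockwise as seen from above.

Let S be the flat disk x^2 + y^2 ≤ 16 in the plane z = 2, with upward unit normal n̂ = ẑ. By Stokes' theorem,

    ∮_C F · dr = ∬_S (∇ × F) · n̂ dS = ∬_D (curl F)_z dA,

where D is the disk x^2 + y^2 ≤ 16.

Compute the curl of F = (-13y, 13x^3, 0):
    (∇ × F)_x = ∂F_z/∂y - ∂F_y/∂z = 0,
    (∇ × F)_y = ∂F_x/∂z - ∂F_z/∂x = 0,
    (∇ × F)_z = ∂F_y/∂x - ∂F_x/∂y = 39x^2 + 13.

On z = 2, (curl F)_z = 39x^2 + 13.

Convert to polar (x = r cos θ, y = r sin θ, dA = r dr dθ); the integrand becomes 39r^2cos(θ)^2 + 13, so

    ∬_D (curl F)_z dA = ∫_0^{2π} ∫_0^{4} (39r^2cos(θ)^2 + 13) · r dr dθ.

Inner (r from 0 to 4): 2496cos(θ)^2 + 104.
Outer (θ from 0 to 2π): 2704π.

Therefore ∮_C F · dr = 2704π.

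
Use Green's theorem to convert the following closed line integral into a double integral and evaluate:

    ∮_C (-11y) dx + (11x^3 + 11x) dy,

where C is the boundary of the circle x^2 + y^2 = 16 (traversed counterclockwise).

Green's theorem converts the closed line integral into a double integral over the enclosed region D:

    ∮_C P dx + Q dy = ∬_D (∂Q/∂x - ∂P/∂y) dA.

Here P = -11y, Q = 11x^3 + 11x, so

    ∂Q/∂x = 33x^2 + 11,    ∂P/∂y = -11,
    ∂Q/∂x - ∂P/∂y = 33x^2 + 22.

D is the region x^2 + y^2 ≤ 16. Evaluating the double integral:

In polar coordinates (x = r cos θ, y = r sin θ, dA = r dr dθ) the integrand becomes 33r^2cos(θ)^2 + 22, so

    ∬_D (33x^2 + 22) dA = ∫_0^{2π} ∫_0^{4} (33r^2cos(θ)^2 + 22) · r dr dθ.

Inner (r from 0 to 4): 2112cos(θ)^2 + 176.
Outer (θ from 0 to 2π): 2464π.

Therefore ∮_C P dx + Q dy = 2464π.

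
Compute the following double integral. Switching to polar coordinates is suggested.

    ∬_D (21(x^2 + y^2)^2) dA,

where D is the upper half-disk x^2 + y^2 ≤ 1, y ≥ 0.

The region D is 0 ≤ r ≤ 1, 0 ≤ θ ≤ π in polar coordinates, where x = r cos(θ), y = r sin(θ), and dA = r dr dθ.

Under the substitution, the integrand becomes 21r^4, so

    ∬_D (21(x^2 + y^2)^2) dA = ∫_{0}^{π} ∫_{0}^{1} (21r^4) · r dr dθ.

Inner integral (in r): ∫_{0}^{1} (21r^4) · r dr = 7/2.

Outer integral (in θ): ∫_{0}^{π} (7/2) dθ = 7π/2.

Therefore ∬_D (21(x^2 + y^2)^2) dA = 7π/2.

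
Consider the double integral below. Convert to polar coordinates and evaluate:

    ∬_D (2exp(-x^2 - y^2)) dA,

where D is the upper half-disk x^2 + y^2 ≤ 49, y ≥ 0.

The region D is 0 ≤ r ≤ 7, 0 ≤ θ ≤ π in polar coordinates, where x = r cos(θ), y = r sin(θ), and dA = r dr dθ.

Under the substitution, the integrand becomes 2exp(-r^2), so

    ∬_D (2exp(-x^2 - y^2)) dA = ∫_{0}^{π} ∫_{0}^{7} (2exp(-r^2)) · r dr dθ.

Inner integral (in r): ∫_{0}^{7} (2exp(-r^2)) · r dr = 1 - exp(-49).

Outer integral (in θ): ∫_{0}^{π} (1 - exp(-49)) dθ = -π exp(-49) + π.

Therefore ∬_D (2exp(-x^2 - y^2)) dA = -π exp(-49) + π.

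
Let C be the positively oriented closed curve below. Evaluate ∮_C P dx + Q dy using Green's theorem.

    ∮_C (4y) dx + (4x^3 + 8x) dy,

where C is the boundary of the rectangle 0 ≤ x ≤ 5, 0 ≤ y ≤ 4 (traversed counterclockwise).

Green's theorem converts the closed line integral into a double integral over the enclosed region D:

    ∮_C P dx + Q dy = ∬_D (∂Q/∂x - ∂P/∂y) dA.

Here P = 4y, Q = 4x^3 + 8x, so

    ∂Q/∂x = 12x^2 + 8,    ∂P/∂y = 4,
    ∂Q/∂x - ∂P/∂y = 12x^2 + 4.

D is the region 0 ≤ x ≤ 5, 0 ≤ y ≤ 4. Evaluating the double integral:

    ∬_D (12x^2 + 4) dA = ∫_0^{5} ∫_0^{4} (12x^2 + 4) dy dx.

Inner (y from 0 to 4): 48x^2 + 16.
Outer (x from 0 to 5): 2080.

Therefore ∮_C P dx + Q dy = 2080.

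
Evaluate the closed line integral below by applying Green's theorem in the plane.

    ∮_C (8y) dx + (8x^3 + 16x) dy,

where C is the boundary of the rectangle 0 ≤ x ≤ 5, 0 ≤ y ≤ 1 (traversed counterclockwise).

Green's theorem converts the closed line integral into a double integral over the enclosed region D:

    ∮_C P dx + Q dy = ∬_D (∂Q/∂x - ∂P/∂y) dA.

Here P = 8y, Q = 8x^3 + 16x, so

    ∂Q/∂x = 24x^2 + 16,    ∂P/∂y = 8,
    ∂Q/∂x - ∂P/∂y = 24x^2 + 8.

D is the region 0 ≤ x ≤ 5, 0 ≤ y ≤ 1. Evaluating the double integral:

    ∬_D (24x^2 + 8) dA = ∫_0^{5} ∫_0^{1} (24x^2 + 8) dy dx.

Inner (y from 0 to 1): 24x^2 + 8.
Outer (x from 0 to 5): 1040.

Therefore ∮_C P dx + Q dy = 1040.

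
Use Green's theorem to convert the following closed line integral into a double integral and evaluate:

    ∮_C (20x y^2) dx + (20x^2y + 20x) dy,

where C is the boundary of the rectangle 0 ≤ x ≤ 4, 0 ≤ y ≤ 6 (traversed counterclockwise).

Green's theorem converts the closed line integral into a double integral over the enclosed region D:

    ∮_C P dx + Q dy = ∬_D (∂Q/∂x - ∂P/∂y) dA.

Here P = 20x y^2, Q = 20x^2y + 20x, so

    ∂Q/∂x = 40x y + 20,    ∂P/∂y = 40x y,
    ∂Q/∂x - ∂P/∂y = 20.

D is the region 0 ≤ x ≤ 4, 0 ≤ y ≤ 6. Evaluating the double integral:

    ∬_D (20) dA = ∫_0^{4} ∫_0^{6} (20) dy dx.

Inner (y from 0 to 6): 120.
Outer (x from 0 to 4): 480.

Therefore ∮_C P dx + Q dy = 480.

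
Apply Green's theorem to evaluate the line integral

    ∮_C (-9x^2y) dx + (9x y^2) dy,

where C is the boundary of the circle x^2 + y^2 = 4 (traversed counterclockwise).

Green's theorem converts the closed line integral into a double integral over the enclosed region D:

    ∮_C P dx + Q dy = ∬_D (∂Q/∂x - ∂P/∂y) dA.

Here P = -9x^2y, Q = 9x y^2, so

    ∂Q/∂x = 9y^2,    ∂P/∂y = -9x^2,
    ∂Q/∂x - ∂P/∂y = 9x^2 + 9y^2.

D is the region x^2 + y^2 ≤ 4. Evaluating the double integral:

In polar coordinates (x = r cos θ, y = r sin θ, dA = r dr dθ) the integrand becomes 9r^2, so

    ∬_D (9x^2 + 9y^2) dA = ∫_0^{2π} ∫_0^{2} (9r^2) · r dr dθ.

Inner (r from 0 to 2): 36.
Outer (θ from 0 to 2π): 72π.

Therefore ∮_C P dx + Q dy = 72π.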